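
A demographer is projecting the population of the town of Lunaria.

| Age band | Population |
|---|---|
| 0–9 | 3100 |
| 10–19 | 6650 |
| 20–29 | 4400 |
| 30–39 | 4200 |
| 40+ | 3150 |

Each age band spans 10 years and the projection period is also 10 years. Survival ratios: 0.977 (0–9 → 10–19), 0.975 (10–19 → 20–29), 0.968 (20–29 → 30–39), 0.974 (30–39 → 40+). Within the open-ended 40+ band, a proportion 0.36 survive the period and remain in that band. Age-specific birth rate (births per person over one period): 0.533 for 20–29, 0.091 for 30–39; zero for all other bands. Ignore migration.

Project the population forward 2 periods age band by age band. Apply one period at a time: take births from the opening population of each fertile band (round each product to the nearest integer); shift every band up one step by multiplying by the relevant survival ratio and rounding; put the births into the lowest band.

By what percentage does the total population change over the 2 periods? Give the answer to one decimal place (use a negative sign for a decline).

[period 1]
Births: 4400 × 0.533 = 2345 ; 4200 × 0.091 = 382 → 2727
10–19: 3100 × 0.977 = 3029
20–29: 6650 × 0.975 = 6484
30–39: 4400 × 0.968 = 4259
40+: 4200 × 0.974 + 3150 × 0.36 = 4091 + 1134 = 5225
End of period: [2727, 3029, 6484, 4259, 5225]
[period 2]
Births: 6484 × 0.533 = 3456 ; 4259 × 0.091 = 388 → 3844
10–19: 2727 × 0.977 = 2664
20–29: 3029 × 0.975 = 2953
30–39: 6484 × 0.968 = 6277
40+: 4259 × 0.974 + 5225 × 0.36 = 4148 + 1881 = 6029
End of period: [3844, 2664, 2953, 6277, 6029]
Total: 21500 → 21767; change = 267; percentage change = 1.2%

1.2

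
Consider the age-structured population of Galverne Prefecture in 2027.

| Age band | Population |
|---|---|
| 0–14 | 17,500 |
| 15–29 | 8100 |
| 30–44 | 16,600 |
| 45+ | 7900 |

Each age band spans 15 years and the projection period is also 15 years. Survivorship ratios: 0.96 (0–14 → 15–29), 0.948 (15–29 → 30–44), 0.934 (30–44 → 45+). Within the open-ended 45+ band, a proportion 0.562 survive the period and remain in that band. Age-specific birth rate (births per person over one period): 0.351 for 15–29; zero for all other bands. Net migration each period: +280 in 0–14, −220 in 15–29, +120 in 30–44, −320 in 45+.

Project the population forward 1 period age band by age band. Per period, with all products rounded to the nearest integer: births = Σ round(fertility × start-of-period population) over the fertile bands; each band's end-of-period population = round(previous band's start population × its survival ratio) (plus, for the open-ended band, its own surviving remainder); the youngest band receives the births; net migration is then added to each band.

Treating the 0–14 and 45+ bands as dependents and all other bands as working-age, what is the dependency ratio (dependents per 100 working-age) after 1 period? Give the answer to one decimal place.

Numbering the bands 1..4 from youngest to oldest:
Period 1:
Births: 8100 * 0.351 = 2843
Band 2: 17500 * 0.96 = 16800
Band 3: 8100 * 0.948 = 7679
Band 4: 16600 * 0.934 + 7900 * 0.562 = 15504 + 4440 = 19944
Net migration: Band 1 + 280 → 3123; Band 2 − 220 → 16580; Band 3 + 120 → 7799; Band 4 − 320 → 19624
→ [3123, 16580, 7799, 19624]
Dependents (band 0–14 + band 45+) = 3123 + 19624 = 22747; working-age = 24379; ratio = 22747/24379 × 100 = 93.3

93.3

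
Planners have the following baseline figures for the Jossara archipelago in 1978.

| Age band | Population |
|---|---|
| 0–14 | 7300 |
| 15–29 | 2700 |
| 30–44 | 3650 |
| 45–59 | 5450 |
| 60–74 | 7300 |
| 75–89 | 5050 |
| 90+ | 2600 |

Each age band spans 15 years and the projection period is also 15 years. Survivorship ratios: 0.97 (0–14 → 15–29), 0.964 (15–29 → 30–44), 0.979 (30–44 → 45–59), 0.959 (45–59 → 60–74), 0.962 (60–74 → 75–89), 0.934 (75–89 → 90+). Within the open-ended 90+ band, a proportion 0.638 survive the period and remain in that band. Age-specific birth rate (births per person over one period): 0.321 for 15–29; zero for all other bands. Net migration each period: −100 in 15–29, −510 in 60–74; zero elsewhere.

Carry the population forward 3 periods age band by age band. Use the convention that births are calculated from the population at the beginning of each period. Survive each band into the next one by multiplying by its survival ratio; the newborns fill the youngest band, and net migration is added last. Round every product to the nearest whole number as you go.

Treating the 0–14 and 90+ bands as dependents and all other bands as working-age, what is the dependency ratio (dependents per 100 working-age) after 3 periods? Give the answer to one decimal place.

79.7

(Groups numbered youngest = 1 to oldest = 7.)
Period 1:
Births: 2700 * 0.321 = 867
Group 2: 7300 * 0.97 = 7081
Group 3: 2700 * 0.964 = 2603
Group 4: 3650 * 0.979 = 3573
Group 5: 5450 * 0.959 = 5227
Group 6: 7300 * 0.962 = 7023
Group 7: 5050 * 0.934 + 2600 * 0.638 = 4717 + 1659 = 6376
Net migration: Group 2 − 100 → 6981; Group 5 − 510 → 4717
→ [867, 6981, 2603, 3573, 4717, 7023, 6376]
Period 2:
Births: 6981 * 0.321 = 2241
Group 2: 867 * 0.97 = 841
Group 3: 6981 * 0.964 = 6730
Group 4: 2603 * 0.979 = 2548
Group 5: 3573 * 0.959 = 3427
Group 6: 4717 * 0.962 = 4538
Group 7: 7023 * 0.934 + 6376 * 0.638 = 6559 + 4068 = 10627
Net migration: Group 2 − 100 → 741; Group 5 − 510 → 2917
→ [2241, 741, 6730, 2548, 2917, 4538, 10627]
Period 3:
Births: 741 * 0.321 = 238
Group 2: 2241 * 0.97 = 2174
Group 3: 741 * 0.964 = 714
Group 4: 6730 * 0.979 = 6589
Group 5: 2548 * 0.959 = 2444
Group 6: 2917 * 0.962 = 2806
Group 7: 4538 * 0.934 + 10627 * 0.638 = 4238 + 6780 = 11018
Net migration: Group 2 − 100 → 2074; Group 5 − 510 → 1934
→ [238, 2074, 714, 6589, 1934, 2806, 11018]
Dependents (band 0–14 + band 90+) = 238 + 11018 = 11256; working-age = 14117; ratio = 11256/14117 × 100 = 79.7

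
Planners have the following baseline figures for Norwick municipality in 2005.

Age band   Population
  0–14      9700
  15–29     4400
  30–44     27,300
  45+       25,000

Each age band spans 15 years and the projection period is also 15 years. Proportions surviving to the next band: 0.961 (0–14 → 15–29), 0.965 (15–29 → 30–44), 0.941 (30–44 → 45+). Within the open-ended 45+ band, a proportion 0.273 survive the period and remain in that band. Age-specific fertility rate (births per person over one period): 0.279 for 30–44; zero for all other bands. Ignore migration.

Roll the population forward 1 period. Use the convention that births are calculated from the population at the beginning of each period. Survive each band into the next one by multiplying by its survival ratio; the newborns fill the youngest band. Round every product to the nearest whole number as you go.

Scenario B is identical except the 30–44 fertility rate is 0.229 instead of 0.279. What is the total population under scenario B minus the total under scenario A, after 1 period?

Period 1:
Births: 27300 * 0.279 = 7617
15–29: 9700 * 0.961 = 9322
30–44: 4400 * 0.965 = 4246
45+: 27300 * 0.941 + 25000 * 0.273 = 25689 + 6825 = 32514
Giving 7617 / 9322 / 4246 / 32514.
Scenario A total after 1 period: 53699
Scenario B projection —
Period 1:
Births: 27300 * 0.229 = 6252
15–29: 9700 * 0.961 = 9322
30–44: 4400 * 0.965 = 4246
45+: 27300 * 0.941 + 25000 * 0.273 = 25689 + 6825 = 32514
Giving 6252 / 9322 / 4246 / 32514.
Scenario B total after 1 period: 52334
Difference B − A = 52334 − 53699 = -1365

-1365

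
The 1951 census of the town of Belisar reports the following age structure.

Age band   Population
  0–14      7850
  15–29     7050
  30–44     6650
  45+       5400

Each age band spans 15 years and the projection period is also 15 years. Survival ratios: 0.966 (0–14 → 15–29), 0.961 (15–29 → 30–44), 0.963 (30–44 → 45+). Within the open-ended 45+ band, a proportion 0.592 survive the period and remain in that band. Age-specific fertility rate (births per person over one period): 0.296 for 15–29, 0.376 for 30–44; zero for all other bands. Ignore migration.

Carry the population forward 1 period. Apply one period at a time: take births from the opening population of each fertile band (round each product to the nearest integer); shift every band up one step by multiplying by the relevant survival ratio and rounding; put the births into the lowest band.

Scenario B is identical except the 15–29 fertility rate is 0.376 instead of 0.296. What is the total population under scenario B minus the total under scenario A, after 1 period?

564

Numbering the groups 1..4 from youngest to oldest:
[period 1]
Births: 7050 * 0.296 = 2087  |  6650 * 0.376 = 2500 ⇒ total 4587
Group 2: 7850 * 0.966 = 7583
Group 3: 7050 * 0.961 = 6775
Group 4: 6650 * 0.963 + 5400 * 0.592 = 6404 + 3197 = 9601
Giving 4587 / 7583 / 6775 / 9601.
Scenario A total after 1 period: 28546
Scenario B projection —
[period 1]
Births: 7050 * 0.376 = 2651  |  6650 * 0.376 = 2500 ⇒ total 5151
Group 2: 7850 * 0.966 = 7583
Group 3: 7050 * 0.961 = 6775
Group 4: 6650 * 0.963 + 5400 * 0.592 = 6404 + 3197 = 9601
Giving 5151 / 7583 / 6775 / 9601.
Scenario B total after 1 period: 29110
Difference B − A = 29110 − 28546 = 564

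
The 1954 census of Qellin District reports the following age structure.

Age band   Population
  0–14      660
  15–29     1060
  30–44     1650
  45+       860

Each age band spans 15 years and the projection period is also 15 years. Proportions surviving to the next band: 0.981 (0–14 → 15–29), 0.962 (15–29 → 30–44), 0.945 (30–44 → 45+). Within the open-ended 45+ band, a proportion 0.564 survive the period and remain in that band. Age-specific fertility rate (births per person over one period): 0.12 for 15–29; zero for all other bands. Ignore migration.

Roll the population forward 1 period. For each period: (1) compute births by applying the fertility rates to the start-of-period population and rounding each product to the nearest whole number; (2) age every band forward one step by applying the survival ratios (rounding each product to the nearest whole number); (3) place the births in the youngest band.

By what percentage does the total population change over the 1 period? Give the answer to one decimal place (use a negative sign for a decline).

After projecting period 1:
Births: 1060 × 0.12 = 127
15–29: 660 × 0.981 = 647
30–44: 1060 × 0.962 = 1020
45+: 1650 × 0.945 + 860 × 0.564 = 1559 + 485 = 2044
Giving 127 / 647 / 1020 / 2044.
Total: 4230 → 3838; change = -392; percentage change = -9.3%

-9.3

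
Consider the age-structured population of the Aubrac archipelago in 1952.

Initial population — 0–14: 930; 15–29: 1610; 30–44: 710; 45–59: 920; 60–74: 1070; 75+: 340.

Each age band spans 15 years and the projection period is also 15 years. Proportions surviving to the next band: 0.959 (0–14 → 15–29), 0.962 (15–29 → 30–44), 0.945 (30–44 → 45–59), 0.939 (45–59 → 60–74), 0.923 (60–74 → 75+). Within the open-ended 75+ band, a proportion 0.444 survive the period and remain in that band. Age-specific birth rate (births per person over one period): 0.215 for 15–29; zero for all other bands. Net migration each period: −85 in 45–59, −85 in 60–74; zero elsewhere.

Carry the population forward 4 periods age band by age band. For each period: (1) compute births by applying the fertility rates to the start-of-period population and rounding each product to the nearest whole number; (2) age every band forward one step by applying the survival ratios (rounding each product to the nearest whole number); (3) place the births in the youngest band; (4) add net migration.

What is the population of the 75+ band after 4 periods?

1549

[period 1]
Births: 1610 × 0.215 = 346
15–29: 930 × 0.959 = 892
30–44: 1610 × 0.962 = 1549
45–59: 710 × 0.945 = 671
60–74: 920 × 0.939 = 864
75+: 1070 × 0.923 + 340 × 0.444 = 988 + 151 = 1139
Net migration: 45–59 − 85 → 586; 60–74 − 85 → 779
Population now: 0–14=346, 15–29=892, 30–44=1549, 45–59=586, 60–74=779, 75+=1139
[period 2]
Births: 892 × 0.215 = 192
15–29: 346 × 0.959 = 332
30–44: 892 × 0.962 = 858
45–59: 1549 × 0.945 = 1464
60–74: 586 × 0.939 = 550
75+: 779 × 0.923 + 1139 × 0.444 = 719 + 506 = 1225
Net migration: 45–59 − 85 → 1379; 60–74 − 85 → 465
Population now: 0–14=192, 15–29=332, 30–44=858, 45–59=1379, 60–74=465, 75+=1225
[period 3]
Births: 332 × 0.215 = 71
15–29: 192 × 0.959 = 184
30–44: 332 × 0.962 = 319
45–59: 858 × 0.945 = 811
60–74: 1379 × 0.939 = 1295
75+: 465 × 0.923 + 1225 × 0.444 = 429 + 544 = 973
Net migration: 45–59 − 85 → 726; 60–74 − 85 → 1210
Population now: 0–14=71, 15–29=184, 30–44=319, 45–59=726, 60–74=1210, 75+=973
[period 4]
Births: 184 × 0.215 = 40
15–29: 71 × 0.959 = 68
30–44: 184 × 0.962 = 177
45–59: 319 × 0.945 = 301
60–74: 726 × 0.939 = 682
75+: 1210 × 0.923 + 973 × 0.444 = 1117 + 432 = 1549
Net migration: 45–59 − 85 → 216; 60–74 − 85 → 597
Population now: 0–14=40, 15–29=68, 30–44=177, 45–59=216, 60–74=597, 75+=1549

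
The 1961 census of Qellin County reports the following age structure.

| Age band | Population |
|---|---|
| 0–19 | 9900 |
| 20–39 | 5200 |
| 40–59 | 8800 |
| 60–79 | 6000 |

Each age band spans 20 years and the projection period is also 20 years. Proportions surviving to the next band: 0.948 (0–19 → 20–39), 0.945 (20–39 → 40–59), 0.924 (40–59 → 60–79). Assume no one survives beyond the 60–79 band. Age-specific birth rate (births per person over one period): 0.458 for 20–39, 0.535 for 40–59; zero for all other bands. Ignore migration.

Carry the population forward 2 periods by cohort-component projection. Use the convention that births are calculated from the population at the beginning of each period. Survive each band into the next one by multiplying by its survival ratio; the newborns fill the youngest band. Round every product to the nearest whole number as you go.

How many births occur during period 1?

Period 1.
Births: 5200 × 0.458 = 2382  |  8800 × 0.535 = 4708 — total 7090
20–39: 9900 × 0.948 = 9385
40–59: 5200 × 0.945 = 4914
60–79: 8800 × 0.924 = 8131
Population now: 0–19=7090, 20–39=9385, 40–59=4914, 60–79=8131

7090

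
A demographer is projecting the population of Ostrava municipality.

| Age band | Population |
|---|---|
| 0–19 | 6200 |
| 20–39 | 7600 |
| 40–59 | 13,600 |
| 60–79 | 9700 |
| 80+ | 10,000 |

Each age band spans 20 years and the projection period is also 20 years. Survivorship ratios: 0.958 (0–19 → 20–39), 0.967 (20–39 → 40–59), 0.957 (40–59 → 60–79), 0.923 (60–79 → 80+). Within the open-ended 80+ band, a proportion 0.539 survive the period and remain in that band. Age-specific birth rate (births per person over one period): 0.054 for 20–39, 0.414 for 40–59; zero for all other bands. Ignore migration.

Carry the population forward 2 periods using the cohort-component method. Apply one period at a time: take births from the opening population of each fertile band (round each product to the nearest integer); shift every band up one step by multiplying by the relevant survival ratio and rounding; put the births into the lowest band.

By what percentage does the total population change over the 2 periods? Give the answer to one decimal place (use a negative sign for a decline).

-11.5

Period 1:
Births: 7600 × 0.054 = 410 ; 13600 × 0.414 = 5630 → total 6040
20–39: 6200 × 0.958 = 5940
40–59: 7600 × 0.967 = 7349
60–79: 13600 × 0.957 = 13015
80+: 9700 × 0.923 + 10000 × 0.539 = 8953 + 5390 = 14343
Population now: 0–19=6040, 20–39=5940, 40–59=7349, 60–79=13015, 80+=14343
Period 2:
Births: 5940 × 0.054 = 321 ; 7349 × 0.414 = 3042 → total 3363
20–39: 6040 × 0.958 = 5786
40–59: 5940 × 0.967 = 5744
60–79: 7349 × 0.957 = 7033
80+: 13015 × 0.923 + 14343 × 0.539 = 12013 + 7731 = 19744
Population now: 0–19=3363, 20–39=5786, 40–59=5744, 60–79=7033, 80+=19744
Total: 47100 → 41670; change = -5430; percentage change = -11.5%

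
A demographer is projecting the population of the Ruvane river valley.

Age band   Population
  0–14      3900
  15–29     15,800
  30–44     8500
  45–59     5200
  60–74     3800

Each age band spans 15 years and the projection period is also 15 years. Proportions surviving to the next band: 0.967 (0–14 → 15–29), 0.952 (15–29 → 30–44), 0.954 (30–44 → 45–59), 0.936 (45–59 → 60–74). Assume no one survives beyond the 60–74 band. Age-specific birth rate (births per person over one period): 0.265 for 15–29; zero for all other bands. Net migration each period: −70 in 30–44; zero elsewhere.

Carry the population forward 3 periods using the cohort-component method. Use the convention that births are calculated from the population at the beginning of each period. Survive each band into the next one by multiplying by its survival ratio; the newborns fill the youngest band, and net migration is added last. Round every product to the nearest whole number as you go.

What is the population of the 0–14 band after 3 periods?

Call the bands 1 to 5, youngest first.
[period 1]
Births: 15800 × 0.265 = 4187
Band 2: 3900 × 0.967 = 3771
Band 3: 15800 × 0.952 = 15042
Band 4: 8500 × 0.954 = 8109
Band 5: 5200 × 0.936 = 4867
Net migration: Band 3 − 70 → 14972
Giving 4187 / 3771 / 14972 / 8109 / 4867.
[period 2]
Births: 3771 × 0.265 = 999
Band 2: 4187 × 0.967 = 4049
Band 3: 3771 × 0.952 = 3590
Band 4: 14972 × 0.954 = 14283
Band 5: 8109 × 0.936 = 7590
Net migration: Band 3 − 70 → 3520
Giving 999 / 4049 / 3520 / 14283 / 7590.
[period 3]
Births: 4049 × 0.265 = 1073
Band 2: 999 × 0.967 = 966
Band 3: 4049 × 0.952 = 3855
Band 4: 3520 × 0.954 = 3358
Band 5: 14283 × 0.936 = 13369
Net migration: Band 3 − 70 → 3785
Giving 1073 / 966 / 3785 / 3358 / 13369.

1073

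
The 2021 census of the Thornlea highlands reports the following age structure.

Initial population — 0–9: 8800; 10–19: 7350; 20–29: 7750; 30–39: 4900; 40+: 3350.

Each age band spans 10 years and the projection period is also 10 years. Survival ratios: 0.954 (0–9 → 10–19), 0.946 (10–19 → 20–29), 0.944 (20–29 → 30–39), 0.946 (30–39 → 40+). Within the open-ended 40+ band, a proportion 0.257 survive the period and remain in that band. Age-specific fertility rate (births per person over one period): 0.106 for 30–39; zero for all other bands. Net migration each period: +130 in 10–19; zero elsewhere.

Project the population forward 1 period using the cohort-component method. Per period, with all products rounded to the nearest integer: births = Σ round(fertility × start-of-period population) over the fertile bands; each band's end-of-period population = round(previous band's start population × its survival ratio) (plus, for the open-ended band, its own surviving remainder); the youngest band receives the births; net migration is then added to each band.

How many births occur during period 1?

519

— Period 1 —
Births: 4900 × 0.106 = 519
10–19: 8800 × 0.954 = 8395
20–29: 7350 × 0.946 = 6953
30–39: 7750 × 0.944 = 7316
40+: 4900 × 0.946 + 3350 × 0.257 = 4635 + 861 = 5496
Net migration: 10–19 + 130 → 8525
Giving 519 / 8525 / 6953 / 7316 / 5496.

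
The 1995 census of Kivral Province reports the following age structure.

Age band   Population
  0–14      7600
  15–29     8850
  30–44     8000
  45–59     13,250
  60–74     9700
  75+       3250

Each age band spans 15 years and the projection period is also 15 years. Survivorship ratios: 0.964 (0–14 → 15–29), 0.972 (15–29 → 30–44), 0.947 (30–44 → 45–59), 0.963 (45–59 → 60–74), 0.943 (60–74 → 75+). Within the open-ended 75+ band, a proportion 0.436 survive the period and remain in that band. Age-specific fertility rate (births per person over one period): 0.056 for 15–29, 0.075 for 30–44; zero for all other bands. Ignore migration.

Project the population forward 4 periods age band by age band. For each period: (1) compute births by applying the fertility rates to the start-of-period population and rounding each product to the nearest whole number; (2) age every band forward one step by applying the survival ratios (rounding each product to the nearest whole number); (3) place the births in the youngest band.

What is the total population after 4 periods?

22723

(Groups numbered youngest = 1 to oldest = 6.)
Period 1:
Births: 8850 * 0.056 = 496, 8000 * 0.075 = 600 → 1096
Group 2: 7600 * 0.964 = 7326
Group 3: 8850 * 0.972 = 8602
Group 4: 8000 * 0.947 = 7576
Group 5: 13250 * 0.963 = 12760
Group 6: 9700 * 0.943 + 3250 * 0.436 = 9147 + 1417 = 10564
→ [1096, 7326, 8602, 7576, 12760, 10564]
Period 2:
Births: 7326 * 0.056 = 410, 8602 * 0.075 = 645 → 1055
Group 2: 1096 * 0.964 = 1057
Group 3: 7326 * 0.972 = 7121
Group 4: 8602 * 0.947 = 8146
Group 5: 7576 * 0.963 = 7296
Group 6: 12760 * 0.943 + 10564 * 0.436 = 12033 + 4606 = 16639
→ [1055, 1057, 7121, 8146, 7296, 16639]
Period 3:
Births: 1057 * 0.056 = 59, 7121 * 0.075 = 534 → 593
Group 2: 1055 * 0.964 = 1017
Group 3: 1057 * 0.972 = 1027
Group 4: 7121 * 0.947 = 6744
Group 5: 8146 * 0.963 = 7845
Group 6: 7296 * 0.943 + 16639 * 0.436 = 6880 + 7255 = 14135
→ [593, 1017, 1027, 6744, 7845, 14135]
Period 4:
Births: 1017 * 0.056 = 57, 1027 * 0.075 = 77 → 134
Group 2: 593 * 0.964 = 572
Group 3: 1017 * 0.972 = 989
Group 4: 1027 * 0.947 = 973
Group 5: 6744 * 0.963 = 6494
Group 6: 7845 * 0.943 + 14135 * 0.436 = 7398 + 6163 = 13561
→ [134, 572, 989, 973, 6494, 13561]
Total after period 4: 134 + 572 + 989 + 973 + 6494 + 13561 = 22723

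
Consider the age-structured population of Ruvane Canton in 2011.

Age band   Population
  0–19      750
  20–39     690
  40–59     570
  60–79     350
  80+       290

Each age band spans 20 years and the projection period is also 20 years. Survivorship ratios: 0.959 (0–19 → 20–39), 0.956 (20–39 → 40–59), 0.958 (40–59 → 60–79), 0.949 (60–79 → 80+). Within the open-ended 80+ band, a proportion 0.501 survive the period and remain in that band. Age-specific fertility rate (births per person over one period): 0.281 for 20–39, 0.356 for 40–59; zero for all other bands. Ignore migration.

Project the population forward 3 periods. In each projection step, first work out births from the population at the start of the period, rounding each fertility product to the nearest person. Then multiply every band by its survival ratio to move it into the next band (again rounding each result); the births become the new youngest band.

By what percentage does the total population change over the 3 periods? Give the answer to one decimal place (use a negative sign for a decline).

4.6

Call the groups 1 to 5, youngest first.
After projecting period 1:
Births: 690 × 0.281 = 194  |  570 × 0.356 = 203 → 397
Group 2: 750 × 0.959 = 719
Group 3: 690 × 0.956 = 660
Group 4: 570 × 0.958 = 546
Group 5: 350 × 0.949 + 290 × 0.501 = 332 + 145 = 477
Giving 397 / 719 / 660 / 546 / 477.
After projecting period 2:
Births: 719 × 0.281 = 202  |  660 × 0.356 = 235 → 437
Group 2: 397 × 0.959 = 381
Group 3: 719 × 0.956 = 687
Group 4: 660 × 0.958 = 632
Group 5: 546 × 0.949 + 477 × 0.501 = 518 + 239 = 757
Giving 437 / 381 / 687 / 632 / 757.
After projecting period 3:
Births: 381 × 0.281 = 107  |  687 × 0.356 = 245 → 352
Group 2: 437 × 0.959 = 419
Group 3: 381 × 0.956 = 364
Group 4: 687 × 0.958 = 658
Group 5: 632 × 0.949 + 757 × 0.501 = 600 + 379 = 979
Giving 352 / 419 / 364 / 658 / 979.
Total: 2650 → 2772; change = 122; percentage change = 4.6%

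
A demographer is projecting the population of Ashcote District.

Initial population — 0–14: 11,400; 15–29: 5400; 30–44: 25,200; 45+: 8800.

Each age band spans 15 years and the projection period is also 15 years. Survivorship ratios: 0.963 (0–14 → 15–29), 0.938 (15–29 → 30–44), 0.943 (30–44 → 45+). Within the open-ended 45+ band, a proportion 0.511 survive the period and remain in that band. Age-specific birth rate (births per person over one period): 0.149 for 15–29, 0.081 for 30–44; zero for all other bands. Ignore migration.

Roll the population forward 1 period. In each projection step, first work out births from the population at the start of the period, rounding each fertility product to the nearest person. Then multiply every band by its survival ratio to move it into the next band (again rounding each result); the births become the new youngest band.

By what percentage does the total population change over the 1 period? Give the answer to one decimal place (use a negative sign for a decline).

Numbering the groups 1..4 from youngest to oldest:
Period 1.
Births: 5400 * 0.149 = 805, 25200 * 0.081 = 2041 ⇒ total 2846
Group 2: 11400 * 0.963 = 10978
Group 3: 5400 * 0.938 = 5065
Group 4: 25200 * 0.943 + 8800 * 0.511 = 23764 + 4497 = 28261
Population now: 0–14=2846, 15–29=10978, 30–44=5065, 45+=28261
Total: 50800 → 47150; change = -3650; percentage change = -7.2%

-7.2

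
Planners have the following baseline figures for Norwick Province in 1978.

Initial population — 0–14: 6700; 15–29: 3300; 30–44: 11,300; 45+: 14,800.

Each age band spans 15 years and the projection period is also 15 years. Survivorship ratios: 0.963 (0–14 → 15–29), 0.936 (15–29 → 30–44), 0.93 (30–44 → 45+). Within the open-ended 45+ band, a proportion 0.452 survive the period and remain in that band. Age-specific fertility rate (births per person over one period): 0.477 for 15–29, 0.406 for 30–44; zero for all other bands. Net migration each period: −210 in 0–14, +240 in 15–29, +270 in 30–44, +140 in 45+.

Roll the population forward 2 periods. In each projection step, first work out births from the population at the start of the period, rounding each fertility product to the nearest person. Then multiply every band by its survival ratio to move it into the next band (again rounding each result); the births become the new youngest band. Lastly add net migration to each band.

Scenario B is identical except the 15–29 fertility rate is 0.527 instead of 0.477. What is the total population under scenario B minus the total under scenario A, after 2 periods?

494

Let band 1 be 0–14 through band 4 = 45+.
Period 1.
Births: 3300 * 0.477 = 1574 ; 11300 * 0.406 = 4588 → total 6162
Band 2: 6700 * 0.963 = 6452
Band 3: 3300 * 0.936 = 3089
Band 4: 11300 * 0.93 + 14800 * 0.452 = 10509 + 6690 = 17199
Net migration: Band 1 − 210 → 5952; Band 2 + 240 → 6692; Band 3 + 270 → 3359; Band 4 + 140 → 17339
→ [5952, 6692, 3359, 17339]
Period 2.
Births: 6692 * 0.477 = 3192 ; 3359 * 0.406 = 1364 → total 4556
Band 2: 5952 * 0.963 = 5732
Band 3: 6692 * 0.936 = 6264
Band 4: 3359 * 0.93 + 17339 * 0.452 = 3124 + 7837 = 10961
Net migration: Band 1 − 210 → 4346; Band 2 + 240 → 5972; Band 3 + 270 → 6534; Band 4 + 140 → 11101
→ [4346, 5972, 6534, 11101]
Scenario A total after 2 periods: 27953
Scenario B projection —
Period 1.
Births: 3300 * 0.527 = 1739 ; 11300 * 0.406 = 4588 → total 6327
Band 2: 6700 * 0.963 = 6452
Band 3: 3300 * 0.936 = 3089
Band 4: 11300 * 0.93 + 14800 * 0.452 = 10509 + 6690 = 17199
Net migration: Band 1 − 210 → 6117; Band 2 + 240 → 6692; Band 3 + 270 → 3359; Band 4 + 140 → 17339
→ [6117, 6692, 3359, 17339]
Period 2.
Births: 6692 * 0.527 = 3527 ; 3359 * 0.406 = 1364 → total 4891
Band 2: 6117 * 0.963 = 5891
Band 3: 6692 * 0.936 = 6264
Band 4: 3359 * 0.93 + 17339 * 0.452 = 3124 + 7837 = 10961
Net migration: Band 1 − 210 → 4681; Band 2 + 240 → 6131; Band 3 + 270 → 6534; Band 4 + 140 → 11101
→ [4681, 6131, 6534, 11101]
Scenario B total after 2 periods: 28447
Difference B − A = 28447 − 27953 = 494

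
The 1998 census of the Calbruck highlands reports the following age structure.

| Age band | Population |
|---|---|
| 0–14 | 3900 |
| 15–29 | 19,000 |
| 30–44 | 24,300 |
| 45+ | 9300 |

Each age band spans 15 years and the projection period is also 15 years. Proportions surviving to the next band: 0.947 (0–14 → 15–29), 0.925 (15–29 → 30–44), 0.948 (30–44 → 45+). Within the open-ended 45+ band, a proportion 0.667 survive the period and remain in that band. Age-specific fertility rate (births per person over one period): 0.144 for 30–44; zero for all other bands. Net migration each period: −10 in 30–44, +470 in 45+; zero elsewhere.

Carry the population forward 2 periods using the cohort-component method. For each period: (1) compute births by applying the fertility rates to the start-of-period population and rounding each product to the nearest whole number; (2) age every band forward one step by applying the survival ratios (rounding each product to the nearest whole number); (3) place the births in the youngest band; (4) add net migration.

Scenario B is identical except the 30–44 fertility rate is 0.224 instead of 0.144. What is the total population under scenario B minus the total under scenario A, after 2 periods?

3247

After projecting period 1:
Births: 24300 * 0.144 = 3499
15–29: 3900 * 0.947 = 3693
30–44: 19000 * 0.925 = 17575
45+: 24300 * 0.948 + 9300 * 0.667 = 23036 + 6203 = 29239
Net migration: 30–44 − 10 → 17565; 45+ + 470 → 29709
Population now: 0–14=3499, 15–29=3693, 30–44=17565, 45+=29709
After projecting period 2:
Births: 17565 * 0.144 = 2529
15–29: 3499 * 0.947 = 3314
30–44: 3693 * 0.925 = 3416
45+: 17565 * 0.948 + 29709 * 0.667 = 16652 + 19816 = 36468
Net migration: 30–44 − 10 → 3406; 45+ + 470 → 36938
Population now: 0–14=2529, 15–29=3314, 30–44=3406, 45+=36938
Scenario A total after 2 periods: 46187
Scenario B projection —
After projecting period 1:
Births: 24300 * 0.224 = 5443
15–29: 3900 * 0.947 = 3693
30–44: 19000 * 0.925 = 17575
45+: 24300 * 0.948 + 9300 * 0.667 = 23036 + 6203 = 29239
Net migration: 30–44 − 10 → 17565; 45+ + 470 → 29709
Population now: 0–14=5443, 15–29=3693, 30–44=17565, 45+=29709
After projecting period 2:
Births: 17565 * 0.224 = 3935
15–29: 5443 * 0.947 = 5155
30–44: 3693 * 0.925 = 3416
45+: 17565 * 0.948 + 29709 * 0.667 = 16652 + 19816 = 36468
Net migration: 30–44 − 10 → 3406; 45+ + 470 → 36938
Population now: 0–14=3935, 15–29=5155, 30–44=3406, 45+=36938
Scenario B total after 2 periods: 49434
Difference B − A = 49434 − 46187 = 3247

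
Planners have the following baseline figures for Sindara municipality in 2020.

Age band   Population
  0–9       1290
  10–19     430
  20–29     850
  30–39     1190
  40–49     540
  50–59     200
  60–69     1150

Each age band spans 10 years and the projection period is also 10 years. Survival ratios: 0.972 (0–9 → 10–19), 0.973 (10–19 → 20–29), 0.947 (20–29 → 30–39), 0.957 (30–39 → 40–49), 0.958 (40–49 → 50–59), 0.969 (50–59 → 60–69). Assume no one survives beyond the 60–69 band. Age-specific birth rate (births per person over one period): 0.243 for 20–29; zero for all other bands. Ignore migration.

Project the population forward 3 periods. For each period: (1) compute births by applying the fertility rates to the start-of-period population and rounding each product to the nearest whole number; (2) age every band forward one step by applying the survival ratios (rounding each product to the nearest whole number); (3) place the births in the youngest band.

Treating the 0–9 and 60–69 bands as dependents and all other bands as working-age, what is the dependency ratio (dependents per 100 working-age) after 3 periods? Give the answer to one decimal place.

Numbering the groups 1..7 from youngest to oldest:
Period 1:
Births: 850 × 0.243 = 207
Group 2: 1290 × 0.972 = 1254
Group 3: 430 × 0.973 = 418
Group 4: 850 × 0.947 = 805
Group 5: 1190 × 0.957 = 1139
Group 6: 540 × 0.958 = 517
Group 7: 200 × 0.969 = 194
Giving 207 / 1254 / 418 / 805 / 1139 / 517 / 194.
Period 2:
Births: 418 × 0.243 = 102
Group 2: 207 × 0.972 = 201
Group 3: 1254 × 0.973 = 1220
Group 4: 418 × 0.947 = 396
Group 5: 805 × 0.957 = 770
Group 6: 1139 × 0.958 = 1091
Group 7: 517 × 0.969 = 501
Giving 102 / 201 / 1220 / 396 / 770 / 1091 / 501.
Period 3:
Births: 1220 × 0.243 = 296
Group 2: 102 × 0.972 = 99
Group 3: 201 × 0.973 = 196
Group 4: 1220 × 0.947 = 1155
Group 5: 396 × 0.957 = 379
Group 6: 770 × 0.958 = 738
Group 7: 1091 × 0.969 = 1057
Giving 296 / 99 / 196 / 1155 / 379 / 738 / 1057.
Dependents (band 0–9 + band 60–69) = 296 + 1057 = 1353; working-age = 2567; ratio = 1353/2567 × 100 = 52.7

52.7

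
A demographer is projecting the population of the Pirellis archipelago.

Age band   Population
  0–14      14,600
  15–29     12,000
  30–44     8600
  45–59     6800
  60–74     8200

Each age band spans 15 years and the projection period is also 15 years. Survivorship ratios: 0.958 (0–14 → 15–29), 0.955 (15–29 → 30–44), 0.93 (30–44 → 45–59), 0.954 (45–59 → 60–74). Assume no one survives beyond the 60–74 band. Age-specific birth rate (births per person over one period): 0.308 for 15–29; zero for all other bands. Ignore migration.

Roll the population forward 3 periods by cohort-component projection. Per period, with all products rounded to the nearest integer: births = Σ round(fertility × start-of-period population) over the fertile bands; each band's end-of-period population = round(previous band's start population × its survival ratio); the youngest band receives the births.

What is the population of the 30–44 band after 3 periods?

3382

Call the bands 1 to 5, youngest first.
After projecting period 1:
Births: 12000 × 0.308 = 3696
Band 2: 14600 × 0.958 = 13987
Band 3: 12000 × 0.955 = 11460
Band 4: 8600 × 0.93 = 7998
Band 5: 6800 × 0.954 = 6487
Giving 3696 / 13987 / 11460 / 7998 / 6487.
After projecting period 2:
Births: 13987 × 0.308 = 4308
Band 2: 3696 × 0.958 = 3541
Band 3: 13987 × 0.955 = 13358
Band 4: 11460 × 0.93 = 10658
Band 5: 7998 × 0.954 = 7630
Giving 4308 / 3541 / 13358 / 10658 / 7630.
After projecting period 3:
Births: 3541 × 0.308 = 1091
Band 2: 4308 × 0.958 = 4127
Band 3: 3541 × 0.955 = 3382
Band 4: 13358 × 0.93 = 12423
Band 5: 10658 × 0.954 = 10168
Giving 1091 / 4127 / 3382 / 12423 / 10168.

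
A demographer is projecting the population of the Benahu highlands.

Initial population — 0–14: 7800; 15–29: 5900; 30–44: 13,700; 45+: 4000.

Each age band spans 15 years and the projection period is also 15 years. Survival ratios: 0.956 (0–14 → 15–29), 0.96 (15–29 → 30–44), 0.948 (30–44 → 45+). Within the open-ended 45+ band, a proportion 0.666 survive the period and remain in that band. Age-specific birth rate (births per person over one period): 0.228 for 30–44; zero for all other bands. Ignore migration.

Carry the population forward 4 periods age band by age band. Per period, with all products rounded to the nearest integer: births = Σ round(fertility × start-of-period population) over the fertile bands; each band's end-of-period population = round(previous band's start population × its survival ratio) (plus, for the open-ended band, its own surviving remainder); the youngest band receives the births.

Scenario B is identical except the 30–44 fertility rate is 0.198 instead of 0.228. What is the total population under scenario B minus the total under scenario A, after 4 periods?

Let band 1 be 0–14 through band 4 = 45+.
Period 1:
Births: 13700 * 0.228 = 3124
Band 2: 7800 * 0.956 = 7457
Band 3: 5900 * 0.96 = 5664
Band 4: 13700 * 0.948 + 4000 * 0.666 = 12988 + 2664 = 15652
End of period: [3124, 7457, 5664, 15652]
Period 2:
Births: 5664 * 0.228 = 1291
Band 2: 3124 * 0.956 = 2987
Band 3: 7457 * 0.96 = 7159
Band 4: 5664 * 0.948 + 15652 * 0.666 = 5369 + 10424 = 15793
End of period: [1291, 2987, 7159, 15793]
Period 3:
Births: 7159 * 0.228 = 1632
Band 2: 1291 * 0.956 = 1234
Band 3: 2987 * 0.96 = 2868
Band 4: 7159 * 0.948 + 15793 * 0.666 = 6787 + 10518 = 17305
End of period: [1632, 1234, 2868, 17305]
Period 4:
Births: 2868 * 0.228 = 654
Band 2: 1632 * 0.956 = 1560
Band 3: 1234 * 0.96 = 1185
Band 4: 2868 * 0.948 + 17305 * 0.666 = 2719 + 11525 = 14244
End of period: [654, 1560, 1185, 14244]
Scenario A total after 4 periods: 17643
Scenario B projection —
Period 1:
Births: 13700 * 0.198 = 2713
Band 2: 7800 * 0.956 = 7457
Band 3: 5900 * 0.96 = 5664
Band 4: 13700 * 0.948 + 4000 * 0.666 = 12988 + 2664 = 15652
End of period: [2713, 7457, 5664, 15652]
Period 2:
Births: 5664 * 0.198 = 1121
Band 2: 2713 * 0.956 = 2594
Band 3: 7457 * 0.96 = 7159
Band 4: 5664 * 0.948 + 15652 * 0.666 = 5369 + 10424 = 15793
End of period: [1121, 2594, 7159, 15793]
Period 3:
Births: 7159 * 0.198 = 1417
Band 2: 1121 * 0.956 = 1072
Band 3: 2594 * 0.96 = 2490
Band 4: 7159 * 0.948 + 15793 * 0.666 = 6787 + 10518 = 17305
End of period: [1417, 1072, 2490, 17305]
Period 4:
Births: 2490 * 0.198 = 493
Band 2: 1417 * 0.956 = 1355
Band 3: 1072 * 0.96 = 1029
Band 4: 2490 * 0.948 + 17305 * 0.666 = 2361 + 11525 = 13886
End of period: [493, 1355, 1029, 13886]
Scenario B total after 4 periods: 16763
Difference B − A = 16763 − 17643 = -880

-880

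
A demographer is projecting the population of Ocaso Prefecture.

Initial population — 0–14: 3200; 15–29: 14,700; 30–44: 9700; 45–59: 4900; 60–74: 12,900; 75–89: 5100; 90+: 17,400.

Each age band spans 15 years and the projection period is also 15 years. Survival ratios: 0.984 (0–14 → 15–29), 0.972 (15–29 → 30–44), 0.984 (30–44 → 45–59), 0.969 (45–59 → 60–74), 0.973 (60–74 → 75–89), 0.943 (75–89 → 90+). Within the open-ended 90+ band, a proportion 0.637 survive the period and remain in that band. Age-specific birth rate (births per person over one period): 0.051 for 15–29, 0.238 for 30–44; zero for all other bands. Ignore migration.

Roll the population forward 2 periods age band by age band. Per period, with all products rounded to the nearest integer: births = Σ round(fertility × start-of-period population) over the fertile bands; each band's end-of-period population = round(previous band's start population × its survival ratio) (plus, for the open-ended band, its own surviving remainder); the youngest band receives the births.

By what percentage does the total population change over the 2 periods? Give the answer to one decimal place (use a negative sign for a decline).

Period 1:
Births: 14700 * 0.051 = 750 ; 9700 * 0.238 = 2309 → 3059
15–29: 3200 * 0.984 = 3149
30–44: 14700 * 0.972 = 14288
45–59: 9700 * 0.984 = 9545
60–74: 4900 * 0.969 = 4748
75–89: 12900 * 0.973 = 12552
90+: 5100 * 0.943 + 17400 * 0.637 = 4809 + 11084 = 15893
Giving 3059 / 3149 / 14288 / 9545 / 4748 / 12552 / 15893.
Period 2:
Births: 3149 * 0.051 = 161 ; 14288 * 0.238 = 3401 → 3562
15–29: 3059 * 0.984 = 3010
30–44: 3149 * 0.972 = 3061
45–59: 14288 * 0.984 = 14059
60–74: 9545 * 0.969 = 9249
75–89: 4748 * 0.973 = 4620
90+: 12552 * 0.943 + 15893 * 0.637 = 11837 + 10124 = 21961
Giving 3562 / 3010 / 3061 / 14059 / 9249 / 4620 / 21961.
Total: 67900 → 59522; change = -8378; percentage change = -12.3%

-12.3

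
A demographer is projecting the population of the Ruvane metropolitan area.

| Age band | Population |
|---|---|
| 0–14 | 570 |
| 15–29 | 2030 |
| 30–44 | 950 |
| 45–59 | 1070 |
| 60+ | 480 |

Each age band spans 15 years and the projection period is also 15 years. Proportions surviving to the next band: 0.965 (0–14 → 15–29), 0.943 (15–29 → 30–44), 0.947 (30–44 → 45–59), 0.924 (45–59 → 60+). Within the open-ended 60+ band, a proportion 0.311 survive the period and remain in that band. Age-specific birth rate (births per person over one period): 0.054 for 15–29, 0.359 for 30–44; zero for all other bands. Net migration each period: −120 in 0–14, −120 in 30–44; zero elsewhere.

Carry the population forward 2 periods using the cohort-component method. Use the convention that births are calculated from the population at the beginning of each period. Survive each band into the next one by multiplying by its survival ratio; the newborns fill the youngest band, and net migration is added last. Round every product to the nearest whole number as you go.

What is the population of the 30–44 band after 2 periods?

Let group 1 be 0–14 through group 5 = 60+.
Period 1.
Births: 2030 × 0.054 = 110  |  950 × 0.359 = 341 ⇒ total 451
Group 2: 570 × 0.965 = 550
Group 3: 2030 × 0.943 = 1914
Group 4: 950 × 0.947 = 900
Group 5: 1070 × 0.924 + 480 × 0.311 = 989 + 149 = 1138
Net migration: Group 1 − 120 → 331; Group 3 − 120 → 1794
→ [331, 550, 1794, 900, 1138]
Period 2.
Births: 550 × 0.054 = 30  |  1794 × 0.359 = 644 ⇒ total 674
Group 2: 331 × 0.965 = 319
Group 3: 550 × 0.943 = 519
Group 4: 1794 × 0.947 = 1699
Group 5: 900 × 0.924 + 1138 × 0.311 = 832 + 354 = 1186
Net migration: Group 1 − 120 → 554; Group 3 − 120 → 399
→ [554, 319, 399, 1699, 1186]

399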